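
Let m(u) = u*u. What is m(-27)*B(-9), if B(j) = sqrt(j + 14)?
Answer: 729*sqrt(5) ≈ 1630.1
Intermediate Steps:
m(u) = u**2
B(j) = sqrt(14 + j)
m(-27)*B(-9) = (-27)**2*sqrt(14 - 9) = 729*sqrt(5)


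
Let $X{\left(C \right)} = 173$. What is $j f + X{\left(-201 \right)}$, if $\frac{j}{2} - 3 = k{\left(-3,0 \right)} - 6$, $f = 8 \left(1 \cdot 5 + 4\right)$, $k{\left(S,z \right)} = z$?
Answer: $-259$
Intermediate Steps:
$f = 72$ ($f = 8 \left(5 + 4\right) = 8 \cdot 9 = 72$)
$j = -6$ ($j = 6 + 2 \left(0 - 6\right) = 6 + 2 \left(-6\right) = 6 - 12 = -6$)
$j f + X{\left(-201 \right)} = \left(-6\right) 72 + 173 = -432 + 173 = -259$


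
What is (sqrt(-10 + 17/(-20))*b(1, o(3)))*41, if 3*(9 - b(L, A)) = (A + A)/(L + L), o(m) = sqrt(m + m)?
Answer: 41*I*sqrt(1085)*(27 - sqrt(6))/30 ≈ 1105.2*I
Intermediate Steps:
o(m) = sqrt(2)*sqrt(m) (o(m) = sqrt(2*m) = sqrt(2)*sqrt(m))
b(L, A) = 9 - A/(3*L) (b(L, A) = 9 - (A + A)/(3*(L + L)) = 9 - 2*A/(3*(2*L)) = 9 - 2*A*1/(2*L)/3 = 9 - A/(3*L))
(sqrt(-10 + 17/(-20))*b(1, o(3)))*41 = (sqrt(-10 + 17/(-20))*(9 - 1/3*sqrt(2)*sqrt(3)/1))*41 = (sqrt(-10 + 17*(-1/20))*(9 - 1/3*sqrt(6)*1))*41 = (sqrt(-10 - 17/20)*(9 - sqrt(6)/3))*41 = (sqrt(-217/20)*(9 - sqrt(6)/3))*41 = ((I*sqrt(1085)/10)*(9 - sqrt(6)/3))*41 = (I*sqrt(1085)*(9 - sqrt(6)/3)/10)*41 = 41*I*sqrt(1085)*(9 - sqrt(6)/3)/10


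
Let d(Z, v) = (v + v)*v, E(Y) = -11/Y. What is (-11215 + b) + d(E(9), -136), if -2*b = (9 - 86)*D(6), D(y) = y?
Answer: 26008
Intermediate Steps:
b = 231 (b = -(9 - 86)*6/2 = -(-77)*6/2 = -½*(-462) = 231)
d(Z, v) = 2*v² (d(Z, v) = (2*v)*v = 2*v²)
(-11215 + b) + d(E(9), -136) = (-11215 + 231) + 2*(-136)² = -10984 + 2*18496 = -10984 + 36992 = 26008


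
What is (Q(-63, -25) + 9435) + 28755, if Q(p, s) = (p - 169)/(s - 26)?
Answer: 1947922/51 ≈ 38195.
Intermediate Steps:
Q(p, s) = (-169 + p)/(-26 + s)
(Q(-63, -25) + 9435) + 28755 = ((-169 - 63)/(-26 - 25) + 9435) + 28755 = (-232/(-51) + 9435) + 28755 = (-1/51*(-232) + 9435) + 28755 = (232/51 + 9435) + 28755 = 481417/51 + 28755 = 1947922/51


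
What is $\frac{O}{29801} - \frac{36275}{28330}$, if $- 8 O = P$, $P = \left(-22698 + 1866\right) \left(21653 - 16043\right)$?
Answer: $\frac{4856189105}{9932498} \approx 488.92$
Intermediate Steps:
$P = -116867520$ ($P = \left(-20832\right) 5610 = -116867520$)
$O = 14608440$ ($O = \left(- \frac{1}{8}\right) \left(-116867520\right) = 14608440$)
$\frac{O}{29801} - \frac{36275}{28330} = \frac{14608440}{29801} - \frac{36275}{28330} = 14608440 \cdot \frac{1}{29801} - \frac{7255}{5666} = \frac{859320}{1753} - \frac{7255}{5666} = \frac{4856189105}{9932498}$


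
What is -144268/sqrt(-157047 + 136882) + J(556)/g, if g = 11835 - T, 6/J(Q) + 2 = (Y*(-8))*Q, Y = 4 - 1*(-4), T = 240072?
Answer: 1/1353673647 + 144268*I*sqrt(20165)/20165 ≈ 7.3873e-10 + 1015.9*I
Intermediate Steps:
Y = 8 (Y = 4 + 4 = 8)
J(Q) = 6/(-2 - 64*Q) (J(Q) = 6/(-2 + (8*(-8))*Q) = 6/(-2 - 64*Q))
g = -228237 (g = 11835 - 1*240072 = 11835 - 240072 = -228237)
-144268/sqrt(-157047 + 136882) + J(556)/g = -144268/sqrt(-157047 + 136882) - 3/(1 + 32*556)/(-228237) = -144268*(-I*sqrt(20165)/20165) - 3/(1 + 17792)*(-1/228237) = -144268*(-I*sqrt(20165)/20165) - 3/17793*(-1/228237) = -(-144268)*I*sqrt(20165)/20165 - 3*1/17793*(-1/228237) = 144268*I*sqrt(20165)/20165 - 1/5931*(-1/228237) = 144268*I*sqrt(20165)/20165 + 1/1353673647 = 1/1353673647 + 144268*I*sqrt(20165)/20165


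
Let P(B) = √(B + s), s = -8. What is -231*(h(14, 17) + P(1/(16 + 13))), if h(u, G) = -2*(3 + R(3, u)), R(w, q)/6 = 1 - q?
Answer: -34650 - 231*I*√6699/29 ≈ -34650.0 - 651.96*I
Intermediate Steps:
R(w, q) = 6 - 6*q (R(w, q) = 6*(1 - q) = 6 - 6*q)
P(B) = √(-8 + B) (P(B) = √(B - 8) = √(-8 + B))
h(u, G) = -18 + 12*u (h(u, G) = -2*(3 + (6 - 6*u)) = -2*(9 - 6*u) = -18 + 12*u)
-231*(h(14, 17) + P(1/(16 + 13))) = -231*((-18 + 12*14) + √(-8 + 1/(16 + 13))) = -231*((-18 + 168) + √(-8 + 1/29)) = -231*(150 + √(-8 + 1/29)) = -231*(150 + √(-231/29)) = -231*(150 + I*√6699/29) = -34650 - 231*I*√6699/29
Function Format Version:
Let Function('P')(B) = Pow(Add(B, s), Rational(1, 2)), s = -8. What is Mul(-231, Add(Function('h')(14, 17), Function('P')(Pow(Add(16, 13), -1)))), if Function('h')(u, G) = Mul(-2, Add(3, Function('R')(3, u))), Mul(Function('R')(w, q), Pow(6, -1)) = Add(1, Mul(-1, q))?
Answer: Add(-34650, Mul(Rational(-231, 29), I, Pow(6699, Rational(1, 2)))) ≈ Add(-34650., Mul(-651.96, I))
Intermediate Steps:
Function('R')(w, q) = Add(6, Mul(-6, q)) (Function('R')(w, q) = Mul(6, Add(1, Mul(-1, q))) = Add(6, Mul(-6, q)))
Function('P')(B) = Pow(Add(-8, B), Rational(1, 2)) (Function('P')(B) = Pow(Add(B, -8), Rational(1, 2)) = Pow(Add(-8, B), Rational(1, 2)))
Function('h')(u, G) = Add(-18, Mul(12, u)) (Function('h')(u, G) = Mul(-2, Add(3, Add(6, Mul(-6, u)))) = Mul(-2, Add(9, Mul(-6, u))) = Add(-18, Mul(12, u)))
Mul(-231, Add(Function('h')(14, 17), Function('P')(Pow(Add(16, 13), -1)))) = Mul(-231, Add(Add(-18, Mul(12, 14)), Pow(Add(-8, Pow(Add(16, 13), -1)), Rational(1, 2)))) = Mul(-231, Add(Add(-18, 168), Pow(Add(-8, Pow(29, -1)), Rational(1, 2)))) = Mul(-231, Add(150, Pow(Add(-8, Rational(1, 29)), Rational(1, 2)))) = Mul(-231, Add(150, Pow(Rational(-231, 29), Rational(1, 2)))) = Mul(-231, Add(150, Mul(Rational(1, 29), I, Pow(6699, Rational(1, 2))))) = Add(-34650, Mul(Rational(-231, 29), I, Pow(6699, Rational(1, 2))))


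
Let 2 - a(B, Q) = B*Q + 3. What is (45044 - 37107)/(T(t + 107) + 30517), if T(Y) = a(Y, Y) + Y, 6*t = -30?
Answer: 7937/20214 ≈ 0.39265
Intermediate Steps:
t = -5 (t = (1/6)*(-30) = -5)
a(B, Q) = -1 - B*Q (a(B, Q) = 2 - (B*Q + 3) = 2 - (3 + B*Q) = 2 + (-3 - B*Q) = -1 - B*Q)
T(Y) = -1 + Y - Y**2 (T(Y) = (-1 - Y*Y) + Y = (-1 - Y**2) + Y = -1 + Y - Y**2)
(45044 - 37107)/(T(t + 107) + 30517) = (45044 - 37107)/((-1 + (-5 + 107) - (-5 + 107)**2) + 30517) = 7937/((-1 + 102 - 1*102**2) + 30517) = 7937/((-1 + 102 - 1*10404) + 30517) = 7937/((-1 + 102 - 10404) + 30517) = 7937/(-10303 + 30517) = 7937/20214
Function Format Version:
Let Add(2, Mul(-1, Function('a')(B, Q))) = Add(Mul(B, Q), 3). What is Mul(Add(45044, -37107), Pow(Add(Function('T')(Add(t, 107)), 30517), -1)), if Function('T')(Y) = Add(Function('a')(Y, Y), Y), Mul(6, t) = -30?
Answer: Rational(7937, 20214) ≈ 0.39265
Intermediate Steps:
t = -5 (t = Mul(Rational(1, 6), -30) = -5)
Function('a')(B, Q) = Add(-1, Mul(-1, B, Q)) (Function('a')(B, Q) = Add(2, Mul(-1, Add(Mul(B, Q), 3))) = Add(2, Mul(-1, Add(3, Mul(B, Q)))) = Add(2, Add(-3, Mul(-1, B, Q))) = Add(-1, Mul(-1, B, Q)))
Function('T')(Y) = Add(-1, Y, Mul(-1, Pow(Y, 2))) (Function('T')(Y) = Add(Add(-1, Mul(-1, Y, Y)), Y) = Add(Add(-1, Mul(-1, Pow(Y, 2))), Y) = Add(-1, Y, Mul(-1, Pow(Y, 2))))
Mul(Add(45044, -37107), Pow(Add(Function('T')(Add(t, 107)), 30517), -1)) = Mul(Add(45044, -37107), Pow(Add(Add(-1, Add(-5, 107), Mul(-1, Pow(Add(-5, 107), 2))), 30517), -1)) = Mul(7937, Pow(Add(Add(-1, 102, Mul(-1, Pow(102, 2))), 30517), -1)) = Mul(7937, Pow(Add(Add(-1, 102, Mul(-1, 10404)), 30517), -1)) = Mul(7937, Pow(Add(Add(-1, 102, -10404), 30517), -1)) = Mul(7937, Pow(Add(-10303, 30517), -1)) = Mul(7937, Pow(20214, -1)) = Mul(7937, Rational(1, 20214)) = Rational(7937, 20214)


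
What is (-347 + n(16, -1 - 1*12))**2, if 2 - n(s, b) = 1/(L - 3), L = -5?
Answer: 7612081/64 ≈ 1.1894e+5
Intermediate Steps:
n(s, b) = 17/8 (n(s, b) = 2 - 1/(-5 - 3) = 2 - 1/(-8) = 2 - 1*(-1/8) = 2 + 1/8 = 17/8)
(-347 + n(16, -1 - 1*12))**2 = (-347 + 17/8)**2 = (-2759/8)**2 = 7612081/64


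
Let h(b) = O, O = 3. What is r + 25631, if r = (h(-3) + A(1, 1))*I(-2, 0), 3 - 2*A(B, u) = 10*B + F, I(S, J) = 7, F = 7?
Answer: 25603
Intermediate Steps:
h(b) = 3
A(B, u) = -2 - 5*B (A(B, u) = 3/2 - (10*B + 7)/2 = 3/2 - (7 + 10*B)/2 = 3/2 + (-7/2 - 5*B) = -2 - 5*B)
r = -28 (r = (3 + (-2 - 5*1))*7 = (3 + (-2 - 5))*7 = (3 - 7)*7 = -4*7 = -28)
r + 25631 = -28 + 25631 = 25603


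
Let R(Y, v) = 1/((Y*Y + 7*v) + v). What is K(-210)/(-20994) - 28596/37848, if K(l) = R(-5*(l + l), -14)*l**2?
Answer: -1313220902957/1738101601616 ≈ -0.75555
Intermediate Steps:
R(Y, v) = 1/(Y**2 + 8*v) (R(Y, v) = 1/((Y**2 + 7*v) + v) = 1/(Y**2 + 8*v))
K(l) = l**2/(-112 + 100*l**2) (K(l) = l**2/((-5*(l + l))**2 + 8*(-14)) = l**2/((-10*l)**2 - 112) = l**2/(100*l**2 - 112) = l**2/(-112 + 100*l**2))
K(-210)/(-20994) - 28596/37848 = ((1/4)*(-210)**2/(-28 + 25*(-210)**2))/(-20994) - 28596/37848 = ((1/4)*44100/(-28 + 25*44100))*(-1/20994) - 28596*1/37848 = ((1/4)*44100/(-28 + 1102500))*(-1/20994) - 2383/3154 = ((1/4)*44100/1102472)*(-1/20994) - 2383/3154 = ((1/4)*44100*(1/1102472))*(-1/20994) - 2383/3154 = (1575/157496)*(-1/20994) - 2383/3154 = -525/1102157008 - 2383/3154 = -1313220902957/1738101601616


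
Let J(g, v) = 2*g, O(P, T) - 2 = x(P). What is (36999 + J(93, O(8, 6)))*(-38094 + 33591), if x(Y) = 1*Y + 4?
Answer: -167444055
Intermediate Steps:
x(Y) = 4 + Y (x(Y) = Y + 4 = 4 + Y)
O(P, T) = 6 + P (O(P, T) = 2 + (4 + P) = 6 + P)
(36999 + J(93, O(8, 6)))*(-38094 + 33591) = (36999 + 2*93)*(-38094 + 33591) = (36999 + 186)*(-4503) = 37185*(-4503) = -167444055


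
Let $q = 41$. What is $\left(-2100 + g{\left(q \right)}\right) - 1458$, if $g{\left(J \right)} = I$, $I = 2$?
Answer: $-3556$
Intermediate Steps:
$g{\left(J \right)} = 2$
$\left(-2100 + g{\left(q \right)}\right) - 1458 = \left(-2100 + 2\right) - 1458 = -2098 - 1458 = -3556$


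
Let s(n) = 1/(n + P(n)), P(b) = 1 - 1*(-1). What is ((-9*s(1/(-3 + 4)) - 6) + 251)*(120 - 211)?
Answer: -22022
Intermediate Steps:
P(b) = 2 (P(b) = 1 + 1 = 2)
s(n) = 1/(2 + n) (s(n) = 1/(n + 2) = 1/(2 + n))
((-9*s(1/(-3 + 4)) - 6) + 251)*(120 - 211) = ((-9/(2 + 1/(-3 + 4)) - 6) + 251)*(120 - 211) = ((-9/(2 + 1/1) - 6) + 251)*(-91) = ((-9/(2 + 1) - 6) + 251)*(-91) = ((-9/3 - 6) + 251)*(-91) = ((-9*1/3 - 6) + 251)*(-91) = ((-3 - 6) + 251)*(-91) = (-9 + 251)*(-91) = 242*(-91) = -22022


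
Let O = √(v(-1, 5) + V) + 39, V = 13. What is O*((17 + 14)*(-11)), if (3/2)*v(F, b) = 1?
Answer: -13299 - 341*√123/3 ≈ -14560.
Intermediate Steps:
v(F, b) = ⅔ (v(F, b) = (⅔)*1 = ⅔)
O = 39 + √123/3 (O = √(⅔ + 13) + 39 = √(41/3) + 39 = √123/3 + 39 = 39 + √123/3 ≈ 42.697)
O*((17 + 14)*(-11)) = (39 + √123/3)*((17 + 14)*(-11)) = (39 + √123/3)*(31*(-11)) = (39 + √123/3)*(-341) = -13299 - 341*√123/3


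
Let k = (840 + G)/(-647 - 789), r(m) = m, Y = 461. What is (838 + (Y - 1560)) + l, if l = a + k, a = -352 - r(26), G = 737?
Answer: -919181/1436 ≈ -640.10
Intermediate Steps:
k = -1577/1436 (k = (840 + 737)/(-647 - 789) = 1577/(-1436) = 1577*(-1/1436) = -1577/1436 ≈ -1.0982)
a = -378 (a = -352 - 1*26 = -352 - 26 = -378)
l = -544385/1436 (l = -378 - 1577/1436 = -544385/1436 ≈ -379.10)
(838 + (Y - 1560)) + l = (838 + (461 - 1560)) - 544385/1436 = (838 - 1099) - 544385/1436 = -261 - 544385/1436 = -919181/1436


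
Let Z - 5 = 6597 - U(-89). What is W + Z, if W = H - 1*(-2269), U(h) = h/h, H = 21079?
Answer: 29949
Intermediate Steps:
U(h) = 1
Z = 6601 (Z = 5 + (6597 - 1*1) = 5 + (6597 - 1) = 5 + 6596 = 6601)
W = 23348 (W = 21079 - 1*(-2269) = 21079 + 2269 = 23348)
W + Z = 23348 + 6601 = 29949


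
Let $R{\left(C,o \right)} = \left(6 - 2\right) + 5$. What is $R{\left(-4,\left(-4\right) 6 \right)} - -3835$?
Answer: $3844$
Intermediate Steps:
$R{\left(C,o \right)} = 9$ ($R{\left(C,o \right)} = 4 + 5 = 9$)
$R{\left(-4,\left(-4\right) 6 \right)} - -3835 = 9 - -3835 = 9 + 3835 = 3844$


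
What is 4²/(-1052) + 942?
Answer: 247742/263 ≈ 941.98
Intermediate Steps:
4²/(-1052) + 942 = 16*(-1/1052) + 942 = -4/263 + 942 = 247742/263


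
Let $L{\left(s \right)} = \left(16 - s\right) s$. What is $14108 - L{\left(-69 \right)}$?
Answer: $19973$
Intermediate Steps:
$L{\left(s \right)} = s \left(16 - s\right)$
$14108 - L{\left(-69 \right)} = 14108 - - 69 \left(16 - -69\right) = 14108 - - 69 \left(16 + 69\right) = 14108 - \left(-69\right) 85 = 14108 - -5865 = 14108 + 5865 = 19973$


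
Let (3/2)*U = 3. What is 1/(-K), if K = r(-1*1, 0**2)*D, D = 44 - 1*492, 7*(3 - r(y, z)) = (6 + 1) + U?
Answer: 1/768 ≈ 0.0013021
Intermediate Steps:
U = 2 (U = (2/3)*3 = 2)
r(y, z) = 12/7 (r(y, z) = 3 - ((6 + 1) + 2)/7 = 3 - (7 + 2)/7 = 3 - 1/7*9 = 3 - 9/7 = 12/7)
D = -448 (D = 44 - 492 = -448)
K = -768 (K = (12/7)*(-448) = -768)
1/(-K) = 1/(-1*(-768)) = 1/768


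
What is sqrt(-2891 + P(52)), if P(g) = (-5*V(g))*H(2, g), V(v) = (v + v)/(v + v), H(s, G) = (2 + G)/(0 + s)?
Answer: I*sqrt(3026) ≈ 55.009*I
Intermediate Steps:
H(s, G) = (2 + G)/s
V(v) = 1 (V(v) = (2*v)/((2*v)) = (2*v)*(1/(2*v)) = 1)
P(g) = -5 - 5*g/2 (P(g) = (-5*1)*((2 + g)/2) = -5*(2 + g)/2 = -5*(1 + g/2) = -5 - 5*g/2)
sqrt(-2891 + P(52)) = sqrt(-2891 + (-5 - 5/2*52)) = sqrt(-2891 + (-5 - 130)) = sqrt(-2891 - 135) = sqrt(-3026) = I*sqrt(3026)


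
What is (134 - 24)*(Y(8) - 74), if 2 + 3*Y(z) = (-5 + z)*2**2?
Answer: -23320/3 ≈ -7773.3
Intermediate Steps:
Y(z) = -22/3 + 4*z/3 (Y(z) = -2/3 + ((-5 + z)*2**2)/3 = -2/3 + ((-5 + z)*4)/3 = -2/3 + (-20 + 4*z)/3 = -2/3 + (-20/3 + 4*z/3) = -22/3 + 4*z/3)
(134 - 24)*(Y(8) - 74) = (134 - 24)*((-22/3 + (4/3)*8) - 74) = 110*((-22/3 + 32/3) - 74) = 110*(10/3 - 74) = 110*(-212/3) = -23320/3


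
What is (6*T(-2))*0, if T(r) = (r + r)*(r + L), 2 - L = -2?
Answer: 0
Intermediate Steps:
L = 4 (L = 2 - 1*(-2) = 2 + 2 = 4)
T(r) = 2*r*(4 + r) (T(r) = (r + r)*(r + 4) = (2*r)*(4 + r) = 2*r*(4 + r))
(6*T(-2))*0 = (6*(2*(-2)*(4 - 2)))*0 = (6*(2*(-2)*2))*0 = (6*(-8))*0 = -48*0 = 0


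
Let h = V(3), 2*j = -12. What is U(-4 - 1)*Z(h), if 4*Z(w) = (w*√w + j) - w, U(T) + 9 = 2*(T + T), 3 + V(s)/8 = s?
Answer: 87/2 ≈ 43.500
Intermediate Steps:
j = -6 (j = (½)*(-12) = -6)
V(s) = -24 + 8*s
h = 0 (h = -24 + 8*3 = -24 + 24 = 0)
U(T) = -9 + 4*T (U(T) = -9 + 2*(T + T) = -9 + 2*(2*T) = -9 + 4*T)
Z(w) = -3/2 - w/4 + w^(3/2)/4 (Z(w) = ((w*√w - 6) - w)/4 = ((w^(3/2) - 6) - w)/4 = ((-6 + w^(3/2)) - w)/4 = (-6 + w^(3/2) - w)/4 = -3/2 - w/4 + w^(3/2)/4)
U(-4 - 1)*Z(h) = (-9 + 4*(-4 - 1))*(-3/2 - ¼*0 + 0^(3/2)/4) = (-9 + 4*(-5))*(-3/2 + 0 + (¼)*0) = (-9 - 20)*(-3/2 + 0 + 0) = -29*(-3/2) = 87/2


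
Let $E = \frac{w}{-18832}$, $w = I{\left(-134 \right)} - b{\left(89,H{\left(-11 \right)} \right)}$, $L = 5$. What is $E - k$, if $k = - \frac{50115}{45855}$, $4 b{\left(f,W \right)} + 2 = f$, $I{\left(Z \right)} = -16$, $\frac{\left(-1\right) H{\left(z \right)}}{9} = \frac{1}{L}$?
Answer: $\frac{252132455}{230277696} \approx 1.0949$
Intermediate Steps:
$H{\left(z \right)} = - \frac{9}{5}$
$b{\left(f,W \right)} = - \frac{1}{2} + \frac{f}{4}$
$w = - \frac{151}{4}$ ($w = -16 - \left(- \frac{1}{2} + \frac{1}{4} \cdot 89\right) = -16 - \left(- \frac{1}{2} + \frac{89}{4}\right) = -16 - \frac{87}{4} = - \frac{151}{4} \approx -37.75$)
$k = - \frac{3341}{3057}$ ($k = \left(-50115\right) \frac{1}{45855} = - \frac{3341}{3057} \approx -1.0929$)
$E = \frac{151}{75328}$ ($E = - \frac{151}{4 \left(-18832\right)} = \left(- \frac{151}{4}\right) \left(- \frac{1}{18832}\right) = \frac{151}{75328} \approx 0.0020046$)
$E - k = \frac{151}{75328} - - \frac{3341}{3057} = \frac{151}{75328} + \frac{3341}{3057} = \frac{252132455}{230277696}$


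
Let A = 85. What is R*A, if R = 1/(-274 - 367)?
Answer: -85/641 ≈ -0.13261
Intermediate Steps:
R = -1/641 (R = 1/(-641) = -1/641 ≈ -0.0015601)
R*A = -1/641*85 = -85/641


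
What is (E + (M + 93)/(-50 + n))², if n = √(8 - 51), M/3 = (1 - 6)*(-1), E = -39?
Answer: 9*(17836*√43 + 463329*I)/(100*√43 + 2457*I) ≈ 1691.1 + 22.905*I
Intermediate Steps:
M = 15 (M = 3*((1 - 6)*(-1)) = 3*(-5*(-1)) = 3*5 = 15)
n = I*√43 (n = √(-43) = I*√43 ≈ 6.5574*I)
(E + (M + 93)/(-50 + n))² = (-39 + (15 + 93)/(-50 + I*√43))² = (-39 + 108/(-50 + I*√43))²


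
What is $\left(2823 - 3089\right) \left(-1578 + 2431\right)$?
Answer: $-226898$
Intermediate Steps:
$\left(2823 - 3089\right) \left(-1578 + 2431\right) = \left(-266\right) 853 = -226898$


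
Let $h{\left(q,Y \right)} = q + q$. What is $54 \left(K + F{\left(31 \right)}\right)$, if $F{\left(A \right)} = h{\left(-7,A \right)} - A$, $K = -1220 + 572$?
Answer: $-37422$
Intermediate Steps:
$h{\left(q,Y \right)} = 2 q$
$K = -648$
$F{\left(A \right)} = -14 - A$ ($F{\left(A \right)} = 2 \left(-7\right) - A = -14 - A$)
$54 \left(K + F{\left(31 \right)}\right) = 54 \left(-648 - 45\right) = 54 \left(-693\right) = -37422$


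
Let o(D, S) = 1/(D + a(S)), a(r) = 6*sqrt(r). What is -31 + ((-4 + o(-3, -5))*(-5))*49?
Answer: 8576/9 + 70*I*sqrt(5)/9 ≈ 952.89 + 17.392*I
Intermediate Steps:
o(D, S) = 1/(D + 6*sqrt(S))
-31 + ((-4 + o(-3, -5))*(-5))*49 = -31 + ((-4 + 1/(-3 + 6*sqrt(-5)))*(-5))*49 = -31 + ((-4 + 1/(-3 + 6*(I*sqrt(5))))*(-5))*49 = -31 + ((-4 + 1/(-3 + 6*I*sqrt(5)))*(-5))*49 = -31 + (20 - 5/(-3 + 6*I*sqrt(5)))*49 = -31 + (980 - 245/(-3 + 6*I*sqrt(5))) = 949 - 245/(-3 + 6*I*sqrt(5))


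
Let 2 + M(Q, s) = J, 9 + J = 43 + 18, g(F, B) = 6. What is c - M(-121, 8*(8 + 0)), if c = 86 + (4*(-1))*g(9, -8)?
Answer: 12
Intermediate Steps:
J = 52 (J = -9 + (43 + 18) = -9 + 61 = 52)
M(Q, s) = 50 (M(Q, s) = -2 + 52 = 50)
c = 62 (c = 86 + (4*(-1))*6 = 86 - 4*6 = 86 - 24 = 62)
c - M(-121, 8*(8 + 0)) = 62 - 1*50 = 62 - 50 = 12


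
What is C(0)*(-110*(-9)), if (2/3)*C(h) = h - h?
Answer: 0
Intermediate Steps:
C(h) = 0 (C(h) = 3*(h - h)/2 = (3/2)*0 = 0)
C(0)*(-110*(-9)) = 0*(-110*(-9)) = 0*990 = 0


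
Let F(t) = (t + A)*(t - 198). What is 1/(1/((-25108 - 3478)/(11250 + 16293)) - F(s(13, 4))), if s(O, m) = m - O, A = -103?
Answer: -28586/662765367 ≈ -4.3131e-5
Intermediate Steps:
F(t) = (-198 + t)*(-103 + t) (F(t) = (t - 103)*(t - 198) = (-103 + t)*(-198 + t) = (-198 + t)*(-103 + t))
1/(1/((-25108 - 3478)/(11250 + 16293)) - F(s(13, 4))) = 1/(1/((-25108 - 3478)/(11250 + 16293)) - (20394 + (4 - 1*13)² - 301*(4 - 1*13))) = 1/(1/(-28586/27543) - (20394 + (4 - 13)² - 301*(4 - 13))) = 1/(1/(-28586*1/27543) - (20394 + (-9)² - 301*(-9))) = 1/(1/(-28586/27543) - (20394 + 81 + 2709)) = 1/(-27543/28586 - 1*23184) = 1/(-27543/28586 - 23184) = 1/(-662765367/28586) = -28586/662765367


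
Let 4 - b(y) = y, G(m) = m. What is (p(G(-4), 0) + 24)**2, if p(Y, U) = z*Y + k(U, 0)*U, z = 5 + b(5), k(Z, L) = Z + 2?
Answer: 64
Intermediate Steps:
k(Z, L) = 2 + Z
b(y) = 4 - y
z = 4 (z = 5 + (4 - 1*5) = 5 + (4 - 5) = 5 - 1 = 4)
p(Y, U) = 4*Y + U*(2 + U) (p(Y, U) = 4*Y + (2 + U)*U = 4*Y + U*(2 + U))
(p(G(-4), 0) + 24)**2 = ((4*(-4) + 0*(2 + 0)) + 24)**2 = ((-16 + 0*2) + 24)**2 = ((-16 + 0) + 24)**2 = (-16 + 24)**2 = 8**2 = 64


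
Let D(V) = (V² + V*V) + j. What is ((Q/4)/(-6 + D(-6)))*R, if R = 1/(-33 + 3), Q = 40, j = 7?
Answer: -1/219 ≈ -0.0045662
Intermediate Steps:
D(V) = 7 + 2*V² (D(V) = (V² + V*V) + 7 = (V² + V²) + 7 = 2*V² + 7 = 7 + 2*V²)
R = -1/30 (R = 1/(-30) = -1/30 ≈ -0.033333)
((Q/4)/(-6 + D(-6)))*R = ((40/4)/(-6 + (7 + 2*(-6)²)))*(-1/30) = ((40*(¼))/(-6 + (7 + 2*36)))*(-1/30) = (10/(-6 + (7 + 72)))*(-1/30) = (10/(-6 + 79))*(-1/30) = (10/73)*(-1/30) = -1/219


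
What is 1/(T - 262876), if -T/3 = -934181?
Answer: 1/2539667 ≈ 3.9375e-7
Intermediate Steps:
T = 2802543 (T = -3*(-934181) = 2802543)
1/(T - 262876) = 1/(2802543 - 262876) = 1/2539667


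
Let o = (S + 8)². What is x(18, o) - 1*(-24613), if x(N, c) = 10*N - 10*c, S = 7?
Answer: 22543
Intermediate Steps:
o = 225 (o = (7 + 8)² = 15² = 225)
x(N, c) = -10*c + 10*N
x(18, o) - 1*(-24613) = (-10*225 + 10*18) - 1*(-24613) = (-2250 + 180) + 24613 = -2070 + 24613 = 22543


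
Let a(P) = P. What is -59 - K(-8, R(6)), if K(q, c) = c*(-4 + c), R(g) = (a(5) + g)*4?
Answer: -1819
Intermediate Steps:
R(g) = 20 + 4*g (R(g) = (5 + g)*4 = 20 + 4*g)
-59 - K(-8, R(6)) = -59 - (20 + 4*6)*(-4 + (20 + 4*6)) = -59 - (20 + 24)*(-4 + (20 + 24)) = -59 - 44*(-4 + 44) = -59 - 44*40 = -59 - 1*1760 = -59 - 1760 = -1819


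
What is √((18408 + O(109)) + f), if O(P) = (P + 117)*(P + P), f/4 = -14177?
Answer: 2*√2742 ≈ 104.73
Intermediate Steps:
f = -56708 (f = 4*(-14177) = -56708)
O(P) = 2*P*(117 + P) (O(P) = (117 + P)*(2*P) = 2*P*(117 + P))
√((18408 + O(109)) + f) = √((18408 + 2*109*(117 + 109)) - 56708) = √((18408 + 2*109*226) - 56708) = √((18408 + 49268) - 56708) = √(67676 - 56708) = √10968 = 2*√2742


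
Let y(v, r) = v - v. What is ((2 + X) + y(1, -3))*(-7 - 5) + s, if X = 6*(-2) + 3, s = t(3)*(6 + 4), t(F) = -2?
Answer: 64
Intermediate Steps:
s = -20 (s = -2*(6 + 4) = -2*10 = -20)
X = -9 (X = -12 + 3 = -9)
y(v, r) = 0
((2 + X) + y(1, -3))*(-7 - 5) + s = ((2 - 9) + 0)*(-7 - 5) - 20 = (-7 + 0)*(-12) - 20 = -7*(-12) - 20 = 84 - 20 = 64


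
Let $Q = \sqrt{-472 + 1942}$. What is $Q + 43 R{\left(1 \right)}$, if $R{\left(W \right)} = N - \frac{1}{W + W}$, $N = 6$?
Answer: $\frac{473}{2} + 7 \sqrt{30} \approx 274.84$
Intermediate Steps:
$R{\left(W \right)} = 6 - \frac{1}{2 W}$ ($R{\left(W \right)} = 6 - \frac{1}{W + W} = 6 - \frac{1}{2 W}$)
$Q = 7 \sqrt{30}$ ($Q = \sqrt{1470} = 7 \sqrt{30} \approx 38.341$)
$Q + 43 R{\left(1 \right)} = 7 \sqrt{30} + 43 \left(6 - \frac{1}{2 \cdot 1}\right) = 7 \sqrt{30} + 43 \left(6 - \frac{1}{2}\right) = 7 \sqrt{30} + 43 \cdot \frac{11}{2} = 7 \sqrt{30} + \frac{473}{2} = \frac{473}{2} + 7 \sqrt{30}$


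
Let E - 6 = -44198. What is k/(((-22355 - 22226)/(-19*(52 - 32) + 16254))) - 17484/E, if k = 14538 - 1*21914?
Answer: 1293767885503/492530888 ≈ 2626.8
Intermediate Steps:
E = -44192 (E = 6 - 44198 = -44192)
k = -7376 (k = 14538 - 21914 = -7376)
k/(((-22355 - 22226)/(-19*(52 - 32) + 16254))) - 17484/E = -7376*(-19*(52 - 32) + 16254)/(-22355 - 22226) - 17484/(-44192) = -7376/((-44581/(-19*20 + 16254))) - 17484*(-1/44192) = -7376/((-44581/(-380 + 16254))) + 4371/11048 = -7376/((-44581/15874)) + 4371/11048 = -7376/((-44581*1/15874)) + 4371/11048 = -7376/(-44581/15874) + 4371/11048 = -7376*(-15874/44581) + 4371/11048 = 117086624/44581 + 4371/11048 = 1293767885503/492530888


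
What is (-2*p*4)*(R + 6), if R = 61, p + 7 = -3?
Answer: 5360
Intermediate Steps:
p = -10 (p = -7 - 3 = -10)
(-2*p*4)*(R + 6) = (-2*(-10)*4)*(61 + 6) = (20*4)*67 = 80*67 = 5360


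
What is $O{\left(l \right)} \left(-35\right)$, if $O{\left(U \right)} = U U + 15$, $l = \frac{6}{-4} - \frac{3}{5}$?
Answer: $- \frac{13587}{20} \approx -679.35$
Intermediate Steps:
$l = - \frac{21}{10}$ ($l = 6 \left(- \frac{1}{4}\right) - \frac{3}{5} = - \frac{3}{2} - \frac{3}{5} = - \frac{21}{10} \approx -2.1$)
$O{\left(U \right)} = 15 + U^{2}$ ($O{\left(U \right)} = U^{2} + 15 = 15 + U^{2}$)
$O{\left(l \right)} \left(-35\right) = \left(15 + \left(- \frac{21}{10}\right)^{2}\right) \left(-35\right) = \left(15 + \frac{441}{100}\right) \left(-35\right) = \frac{1941}{100} \left(-35\right) = - \frac{13587}{20}$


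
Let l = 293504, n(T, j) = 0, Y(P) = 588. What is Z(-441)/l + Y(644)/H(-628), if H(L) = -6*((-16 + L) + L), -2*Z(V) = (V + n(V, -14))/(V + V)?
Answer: 14381537/186668544 ≈ 0.077043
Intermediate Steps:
Z(V) = -¼ (Z(V) = -(V + 0)/(2*(V + V)) = -V/(2*(2*V)) = -V*1/(2*V)/2 = -½*½ = -¼)
H(L) = 96 - 12*L (H(L) = -6*(-16 + 2*L) = 96 - 12*L)
Z(-441)/l + Y(644)/H(-628) = -¼/293504 + 588/(96 - 12*(-628)) = -¼*1/293504 + 588/(96 + 7536) = -1/1174016 + 588/7632 = -1/1174016 + 588*(1/7632) = -1/1174016 + 49/636 = 14381537/186668544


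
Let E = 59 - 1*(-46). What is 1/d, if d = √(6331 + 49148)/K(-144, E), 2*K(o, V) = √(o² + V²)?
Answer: √195785391/36986 ≈ 0.37831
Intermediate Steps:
E = 105 (E = 59 + 46 = 105)
K(o, V) = √(V² + o²)/2 (K(o, V) = √(o² + V²)/2 = √(V² + o²)/2)
d = 2*√195785391/10587 (d = √(6331 + 49148)/((√(105² + (-144)²)/2)) = √55479/((√(11025 + 20736)/2)) = √55479/((√31761/2)) = √55479/(((3*√3529)/2)) = √55479/((3*√3529/2)) = √55479*(2*√3529/10587) = 2*√195785391/10587 ≈ 2.6433)
1/d = 1/(2*√195785391/10587) = √195785391/36986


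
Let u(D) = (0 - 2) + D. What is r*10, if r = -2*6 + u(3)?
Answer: -110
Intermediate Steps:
u(D) = -2 + D
r = -11 (r = -2*6 + (-2 + 3) = -12 + 1 = -11)
r*10 = -11*10 = -110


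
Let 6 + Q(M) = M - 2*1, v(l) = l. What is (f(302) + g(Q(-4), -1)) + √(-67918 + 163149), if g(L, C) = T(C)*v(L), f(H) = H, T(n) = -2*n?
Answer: 278 + √95231 ≈ 586.60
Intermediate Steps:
Q(M) = -8 + M (Q(M) = -6 + (M - 2*1) = -6 + (M - 2) = -6 + (-2 + M) = -8 + M)
g(L, C) = -2*C*L (g(L, C) = (-2*C)*L = -2*C*L)
(f(302) + g(Q(-4), -1)) + √(-67918 + 163149) = (302 - 2*(-1)*(-8 - 4)) + √(-67918 + 163149) = (302 - 2*(-1)*(-12)) + √95231 = (302 - 24) + √95231 = 278 + √95231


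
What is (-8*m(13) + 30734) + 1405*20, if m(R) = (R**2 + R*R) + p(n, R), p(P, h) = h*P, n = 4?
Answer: 55714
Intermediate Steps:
p(P, h) = P*h
m(R) = 2*R**2 + 4*R (m(R) = (R**2 + R*R) + 4*R = (R**2 + R**2) + 4*R = 2*R**2 + 4*R)
(-8*m(13) + 30734) + 1405*20 = (-16*13*(2 + 13) + 30734) + 1405*20 = (-16*13*15 + 30734) + 28100 = (-8*390 + 30734) + 28100 = (-3120 + 30734) + 28100 = 27614 + 28100 = 55714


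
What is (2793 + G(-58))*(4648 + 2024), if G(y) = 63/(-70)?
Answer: 93144456/5 ≈ 1.8629e+7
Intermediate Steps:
G(y) = -9/10 (G(y) = 63*(-1/70) = -9/10)
(2793 + G(-58))*(4648 + 2024) = (2793 - 9/10)*(4648 + 2024) = (27921/10)*6672 = 93144456/5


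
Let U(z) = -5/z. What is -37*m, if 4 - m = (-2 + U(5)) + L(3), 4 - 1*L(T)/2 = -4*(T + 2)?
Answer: 1517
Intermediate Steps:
L(T) = 24 + 8*T (L(T) = 8 - (-8)*(T + 2) = 8 - (-8)*(2 + T) = 8 - 2*(-8 - 4*T) = 8 + (16 + 8*T) = 24 + 8*T)
m = -41 (m = 4 - ((-2 - 5/5) + (24 + 8*3)) = 4 - ((-2 - 5*1/5) + (24 + 24)) = 4 - ((-2 - 1) + 48) = 4 - (-3 + 48) = 4 - 1*45 = 4 - 45 = -41)
-37*m = -37*(-41) = 1517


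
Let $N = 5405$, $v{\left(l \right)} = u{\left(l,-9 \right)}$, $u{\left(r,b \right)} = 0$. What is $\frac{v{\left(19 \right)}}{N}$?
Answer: $0$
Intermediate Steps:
$v{\left(l \right)} = 0$
$\frac{v{\left(19 \right)}}{N} = \frac{0}{5405} = 0 \cdot \frac{1}{5405} = 0$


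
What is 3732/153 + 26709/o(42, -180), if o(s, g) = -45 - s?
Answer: -14413/51 ≈ -282.61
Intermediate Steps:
3732/153 + 26709/o(42, -180) = 3732/153 + 26709/(-45 - 1*42) = 3732*(1/153) + 26709/(-45 - 42) = 1244/51 + 26709/(-87) = 1244/51 + 26709*(-1/87) = 1244/51 - 307 = -14413/51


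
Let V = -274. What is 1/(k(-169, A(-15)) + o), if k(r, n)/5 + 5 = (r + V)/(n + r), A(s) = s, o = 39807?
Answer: 184/7322103 ≈ 2.5129e-5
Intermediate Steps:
k(r, n) = -25 + 5*(-274 + r)/(n + r) (k(r, n) = -25 + 5*((r - 274)/(n + r)) = -25 + 5*((-274 + r)/(n + r)) = -25 + 5*(-274 + r)/(n + r))
1/(k(-169, A(-15)) + o) = 1/(5*(-274 - 5*(-15) - 4*(-169))/(-15 - 169) + 39807) = 1/(5*(-274 + 75 + 676)/(-184) + 39807) = 1/(5*(-1/184)*477 + 39807) = 1/(-2385/184 + 39807) = 1/(7322103/184) = 184/7322103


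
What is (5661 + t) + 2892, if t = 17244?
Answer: 25797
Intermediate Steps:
(5661 + t) + 2892 = (5661 + 17244) + 2892 = 22905 + 2892 = 25797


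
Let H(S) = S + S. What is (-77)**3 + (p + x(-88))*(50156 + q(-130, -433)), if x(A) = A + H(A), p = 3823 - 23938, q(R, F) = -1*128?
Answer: -1019977145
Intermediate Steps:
q(R, F) = -128
p = -20115
H(S) = 2*S
x(A) = 3*A (x(A) = A + 2*A = 3*A)
(-77)**3 + (p + x(-88))*(50156 + q(-130, -433)) = (-77)**3 + (-20115 + 3*(-88))*(50156 - 128) = -456533 + (-20115 - 264)*50028 = -456533 - 20379*50028 = -456533 - 1019520612 = -1019977145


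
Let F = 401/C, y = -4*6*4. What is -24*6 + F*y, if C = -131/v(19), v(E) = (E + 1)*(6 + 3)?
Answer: 6910416/131 ≈ 52751.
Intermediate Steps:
v(E) = 9 + 9*E (v(E) = (1 + E)*9 = 9 + 9*E)
y = -96 (y = -24*4 = -96)
C = -131/180 (C = -131/(9 + 9*19) = -131/(9 + 171) = -131/180 ≈ -0.72778)
F = -72180/131 (F = 401/(-131/180) = 401*(-180/131) = -72180/131 ≈ -550.99)
-24*6 + F*y = -24*6 - 72180/131*(-96) = -144 + 6929280/131 = 6910416/131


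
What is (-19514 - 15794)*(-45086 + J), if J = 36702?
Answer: 296022272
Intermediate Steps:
(-19514 - 15794)*(-45086 + J) = (-19514 - 15794)*(-45086 + 36702) = -35308*(-8384) = 296022272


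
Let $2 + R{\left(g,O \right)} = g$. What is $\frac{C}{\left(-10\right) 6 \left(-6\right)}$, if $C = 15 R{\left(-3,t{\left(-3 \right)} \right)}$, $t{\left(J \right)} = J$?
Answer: $- \frac{5}{24} \approx -0.20833$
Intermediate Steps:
$R{\left(g,O \right)} = -2 + g$
$C = -75$ ($C = 15 \left(-2 - 3\right) = 15 \left(-5\right) = -75$)
$\frac{C}{\left(-10\right) 6 \left(-6\right)} = - \frac{75}{\left(-10\right) 6 \left(-6\right)} = - \frac{75}{\left(-10\right) \left(-36\right)} = - \frac{75}{360} = \left(-75\right) \frac{1}{360} = - \frac{5}{24}$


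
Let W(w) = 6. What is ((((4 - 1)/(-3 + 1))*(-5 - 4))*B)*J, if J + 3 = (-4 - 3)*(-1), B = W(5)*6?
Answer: 1944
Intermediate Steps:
B = 36 (B = 6*6 = 36)
J = 4 (J = -3 + (-4 - 3)*(-1) = -3 - 7*(-1) = -3 + 7 = 4)
((((4 - 1)/(-3 + 1))*(-5 - 4))*B)*J = ((((4 - 1)/(-3 + 1))*(-5 - 4))*36)*4 = (((3/(-2))*(-9))*36)*4 = (((3*(-½))*(-9))*36)*4 = (-3/2*(-9)*36)*4 = ((27/2)*36)*4 = 486*4 = 1944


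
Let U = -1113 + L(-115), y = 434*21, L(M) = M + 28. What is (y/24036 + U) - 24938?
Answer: -104707309/4006 ≈ -26138.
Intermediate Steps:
L(M) = 28 + M
y = 9114
U = -1200 (U = -1113 + (28 - 115) = -1113 - 87 = -1200)
(y/24036 + U) - 24938 = (9114/24036 - 1200) - 24938 = (9114*(1/24036) - 1200) - 24938 = (1519/4006 - 1200) - 24938 = -4805681/4006 - 24938 = -104707309/4006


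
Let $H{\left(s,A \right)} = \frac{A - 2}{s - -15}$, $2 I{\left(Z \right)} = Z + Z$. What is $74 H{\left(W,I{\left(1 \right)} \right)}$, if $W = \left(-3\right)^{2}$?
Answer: $- \frac{37}{12} \approx -3.0833$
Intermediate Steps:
$I{\left(Z \right)} = Z$ ($I{\left(Z \right)} = \frac{Z + Z}{2} = \frac{2 Z}{2} = Z$)
$W = 9$
$H{\left(s,A \right)} = \frac{-2 + A}{15 + s}$ ($H{\left(s,A \right)} = \frac{-2 + A}{s + 15} = \frac{-2 + A}{15 + s}$)
$74 H{\left(W,I{\left(1 \right)} \right)} = 74 \frac{-2 + 1}{15 + 9} = 74 \cdot \frac{1}{24} \left(-1\right) = 74 \left(- \frac{1}{24}\right) = - \frac{37}{12}$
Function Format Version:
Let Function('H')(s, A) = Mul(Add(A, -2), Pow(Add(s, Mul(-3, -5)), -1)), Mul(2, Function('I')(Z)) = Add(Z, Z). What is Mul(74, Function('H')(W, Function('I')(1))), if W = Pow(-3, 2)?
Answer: Rational(-37, 12) ≈ -3.0833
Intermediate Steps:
Function('I')(Z) = Z (Function('I')(Z) = Mul(Rational(1, 2), Add(Z, Z)) = Mul(Rational(1, 2), Mul(2, Z)) = Z)
W = 9
Function('H')(s, A) = Mul(Pow(Add(15, s), -1), Add(-2, A)) (Function('H')(s, A) = Mul(Add(-2, A), Pow(Add(s, 15), -1)) = Mul(Add(-2, A), Pow(Add(15, s), -1)) = Mul(Pow(Add(15, s), -1), Add(-2, A)))
Mul(74, Function('H')(W, Function('I')(1))) = Mul(74, Mul(Pow(Add(15, 9), -1), Add(-2, 1))) = Mul(74, Mul(Pow(24, -1), -1)) = Mul(74, Mul(Rational(1, 24), -1)) = Mul(74, Rational(-1, 24)) = Rational(-37, 12)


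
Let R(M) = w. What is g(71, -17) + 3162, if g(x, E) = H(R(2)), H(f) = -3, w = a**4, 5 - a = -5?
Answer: 3159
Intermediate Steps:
a = 10 (a = 5 - 1*(-5) = 5 + 5 = 10)
w = 10000 (w = 10**4 = 10000)
R(M) = 10000
g(x, E) = -3
g(71, -17) + 3162 = -3 + 3162 = 3159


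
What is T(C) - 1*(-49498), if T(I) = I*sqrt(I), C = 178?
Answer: 49498 + 178*sqrt(178) ≈ 51873.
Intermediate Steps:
T(I) = I**(3/2)
T(C) - 1*(-49498) = 178**(3/2) - 1*(-49498) = 178*sqrt(178) + 49498 = 49498 + 178*sqrt(178)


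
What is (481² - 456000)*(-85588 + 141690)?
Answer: -12602697178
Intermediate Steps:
(481² - 456000)*(-85588 + 141690) = (231361 - 456000)*56102 = -224639*56102 = -12602697178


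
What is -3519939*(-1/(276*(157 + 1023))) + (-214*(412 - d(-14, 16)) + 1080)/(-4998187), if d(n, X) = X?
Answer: 5873520347371/542603180720 ≈ 10.825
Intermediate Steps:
-3519939*(-1/(276*(157 + 1023))) + (-214*(412 - d(-14, 16)) + 1080)/(-4998187) = -3519939*(-1/(276*(157 + 1023))) + (-214*(412 - 1*16) + 1080)/(-4998187) = -3519939/(1180*(-276)) + (-214*(412 - 16) + 1080)*(-1/4998187) = -3519939/(-325680) + (-214*396 + 1080)*(-1/4998187) = -3519939*(-1/325680) + (-84744 + 1080)*(-1/4998187) = 1173313/108560 - 83664*(-1/4998187) = 1173313/108560 + 83664/4998187 = 5873520347371/542603180720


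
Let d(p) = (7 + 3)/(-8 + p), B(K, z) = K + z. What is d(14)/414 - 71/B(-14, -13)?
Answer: 3271/1242 ≈ 2.6337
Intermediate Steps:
d(p) = 10/(-8 + p)
d(14)/414 - 71/B(-14, -13) = (10/(-8 + 14))/414 - 71/(-14 - 13) = (10/6)*(1/414) - 71/(-27) = (10*(⅙))*(1/414) - 71*(-1/27) = (5/3)*(1/414) + 71/27 = 5/1242 + 71/27 = 3271/1242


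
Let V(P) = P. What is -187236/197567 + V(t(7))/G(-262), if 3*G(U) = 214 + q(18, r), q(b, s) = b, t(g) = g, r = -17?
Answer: -39289845/45835544 ≈ -0.85719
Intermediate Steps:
G(U) = 232/3 (G(U) = (214 + 18)/3 = (⅓)*232 = 232/3)
-187236/197567 + V(t(7))/G(-262) = -187236/197567 + 7/(232/3) = -187236*1/197567 + 7*(3/232) = -187236/197567 + 21/232 = -39289845/45835544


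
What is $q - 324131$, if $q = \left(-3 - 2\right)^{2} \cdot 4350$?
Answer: $-215381$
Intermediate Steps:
$q = 108750$ ($q = \left(-5\right)^{2} \cdot 4350 = 25 \cdot 4350 = 108750$)
$q - 324131 = 108750 - 324131 = -215381$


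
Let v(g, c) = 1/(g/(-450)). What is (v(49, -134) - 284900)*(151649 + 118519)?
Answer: -3771693872400/49 ≈ -7.6973e+10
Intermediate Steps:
v(g, c) = -450/g (v(g, c) = 1/(g*(-1/450)) = 1/(-g/450) = -450/g)
(v(49, -134) - 284900)*(151649 + 118519) = (-450/49 - 284900)*(151649 + 118519) = (-450*1/49 - 284900)*270168 = (-450/49 - 284900)*270168 = -13960550/49*270168 = -3771693872400/49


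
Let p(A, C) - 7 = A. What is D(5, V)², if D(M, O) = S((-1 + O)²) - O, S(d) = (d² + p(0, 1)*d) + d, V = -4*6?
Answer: 156538131201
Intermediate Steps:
p(A, C) = 7 + A
V = -24
S(d) = d² + 8*d (S(d) = (d² + (7 + 0)*d) + d = (d² + 7*d) + d = d² + 8*d)
D(M, O) = -O + (-1 + O)²*(8 + (-1 + O)²) (D(M, O) = (-1 + O)²*(8 + (-1 + O)²) - O = -O + (-1 + O)²*(8 + (-1 + O)²))
D(5, V)² = (-1*(-24) + (-1 - 24)²*(8 + (-1 - 24)²))² = (24 + (-25)²*(8 + (-25)²))² = (24 + 625*(8 + 625))² = (24 + 625*633)² = (24 + 395625)² = 395649² = 156538131201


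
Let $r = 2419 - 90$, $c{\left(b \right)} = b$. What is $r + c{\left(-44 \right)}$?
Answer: $2285$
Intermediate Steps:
$r = 2329$ ($r = 2419 - 90 = 2329$)
$r + c{\left(-44 \right)} = 2329 - 44 = 2285$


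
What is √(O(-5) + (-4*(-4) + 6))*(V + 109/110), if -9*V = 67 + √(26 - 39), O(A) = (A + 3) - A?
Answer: -6389/198 - 5*I*√13/9 ≈ -32.268 - 2.0031*I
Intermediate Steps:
O(A) = 3 (O(A) = (3 + A) - A = 3)
V = -67/9 - I*√13/9 (V = -(67 + √(26 - 39))/9 = -(67 + √(-13))/9 = -(67 + I*√13)/9 = -67/9 - I*√13/9 ≈ -7.4444 - 0.40062*I)
√(O(-5) + (-4*(-4) + 6))*(V + 109/110) = √(3 + (-4*(-4) + 6))*((-67/9 - I*√13/9) + 109/110) = √(3 + (16 + 6))*((-67/9 - I*√13/9) + 109*(1/110)) = √(3 + 22)*((-67/9 - I*√13/9) + 109/110) = √25*(-6389/990 - I*√13/9) = 5*(-6389/990 - I*√13/9) = -6389/198 - 5*I*√13/9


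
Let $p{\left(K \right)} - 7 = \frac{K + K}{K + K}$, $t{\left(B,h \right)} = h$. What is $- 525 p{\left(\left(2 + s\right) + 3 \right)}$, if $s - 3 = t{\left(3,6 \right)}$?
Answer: $-4200$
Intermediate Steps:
$s = 9$ ($s = 3 + 6 = 9$)
$p{\left(K \right)} = 8$ ($p{\left(K \right)} = 7 + \frac{K + K}{K + K} = 7 + \frac{2 K}{2 K} = 7 + 2 K \frac{1}{2 K} = 7 + 1 = 8$)
$- 525 p{\left(\left(2 + s\right) + 3 \right)} = \left(-525\right) 8 = -4200$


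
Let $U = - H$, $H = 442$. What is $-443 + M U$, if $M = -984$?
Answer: $434485$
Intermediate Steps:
$U = -442$ ($U = \left(-1\right) 442 = -442$)
$-443 + M U = -443 - -434928 = -443 + 434928 = 434485$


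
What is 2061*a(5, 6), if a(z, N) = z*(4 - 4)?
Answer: 0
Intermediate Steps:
a(z, N) = 0 (a(z, N) = z*0 = 0)
2061*a(5, 6) = 2061*0 = 0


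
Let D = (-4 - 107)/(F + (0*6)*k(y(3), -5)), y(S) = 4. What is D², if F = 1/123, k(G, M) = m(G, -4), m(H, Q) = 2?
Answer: 186404409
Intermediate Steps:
k(G, M) = 2
F = 1/123 ≈ 0.0081301
D = -13653 (D = (-4 - 107)/(1/123 + (0*6)*2) = -111/(1/123 + 0*2) = -111/(1/123 + 0) = -111/1/123 = -111*123 = -13653)
D² = (-13653)² = 186404409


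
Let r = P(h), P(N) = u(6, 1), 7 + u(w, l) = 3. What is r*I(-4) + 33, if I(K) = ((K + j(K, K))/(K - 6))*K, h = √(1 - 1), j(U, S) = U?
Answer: 229/5 ≈ 45.800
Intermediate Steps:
h = 0 (h = √0 = 0)
u(w, l) = -4 (u(w, l) = -7 + 3 = -4)
P(N) = -4
r = -4
I(K) = 2*K²/(-6 + K) (I(K) = ((K + K)/(K - 6))*K = ((2*K)/(-6 + K))*K = (2*K/(-6 + K))*K = 2*K²/(-6 + K))
r*I(-4) + 33 = -8*(-4)²/(-6 - 4) + 33 = -8*16/(-10) + 33 = -8*16*(-1)/10 + 33 = -4*(-16/5) + 33 = 64/5 + 33 = 229/5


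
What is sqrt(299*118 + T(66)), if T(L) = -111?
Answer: sqrt(35171) ≈ 187.54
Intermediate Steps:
sqrt(299*118 + T(66)) = sqrt(299*118 - 111) = sqrt(35282 - 111) = sqrt(35171)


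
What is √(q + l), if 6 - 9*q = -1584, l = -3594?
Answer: 2*I*√7689/3 ≈ 58.458*I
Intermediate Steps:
q = 530/3 (q = ⅔ - ⅑*(-1584) = ⅔ + 176 = 530/3 ≈ 176.67)
√(q + l) = √(530/3 - 3594) = √(-10252/3) = 2*I*√7689/3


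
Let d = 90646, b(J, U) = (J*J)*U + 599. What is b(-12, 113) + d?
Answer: 107517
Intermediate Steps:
b(J, U) = 599 + U*J² (b(J, U) = J²*U + 599 = U*J² + 599 = 599 + U*J²)
b(-12, 113) + d = (599 + 113*(-12)²) + 90646 = (599 + 113*144) + 90646 = (599 + 16272) + 90646 = 16871 + 90646 = 107517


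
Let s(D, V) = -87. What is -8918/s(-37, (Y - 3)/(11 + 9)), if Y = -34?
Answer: 8918/87 ≈ 102.51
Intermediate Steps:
-8918/s(-37, (Y - 3)/(11 + 9)) = -8918/(-87) = -8918*(-1/87) = 8918/87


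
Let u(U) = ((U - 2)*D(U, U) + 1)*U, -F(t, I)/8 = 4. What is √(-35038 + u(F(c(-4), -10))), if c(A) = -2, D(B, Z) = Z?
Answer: I*√69886 ≈ 264.36*I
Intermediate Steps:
F(t, I) = -32 (F(t, I) = -8*4 = -32)
u(U) = U*(1 + U*(-2 + U)) (u(U) = ((U - 2)*U + 1)*U = ((-2 + U)*U + 1)*U = (U*(-2 + U) + 1)*U = (1 + U*(-2 + U))*U = U*(1 + U*(-2 + U)))
√(-35038 + u(F(c(-4), -10))) = √(-35038 - 32*(1 + (-32)² - 2*(-32))) = √(-35038 - 32*(1 + 1024 + 64)) = √(-35038 - 32*1089) = √(-35038 - 34848) = √(-69886) = I*√69886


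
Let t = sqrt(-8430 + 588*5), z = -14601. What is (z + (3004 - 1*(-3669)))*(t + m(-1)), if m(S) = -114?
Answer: 903792 - 23784*I*sqrt(610) ≈ 9.0379e+5 - 5.8742e+5*I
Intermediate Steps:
t = 3*I*sqrt(610) (t = sqrt(-8430 + 2940) = sqrt(-5490) = 3*I*sqrt(610) ≈ 74.094*I)
(z + (3004 - 1*(-3669)))*(t + m(-1)) = (-14601 + (3004 - 1*(-3669)))*(3*I*sqrt(610) - 114) = (-14601 + (3004 + 3669))*(-114 + 3*I*sqrt(610)) = (-14601 + 6673)*(-114 + 3*I*sqrt(610)) = -7928*(-114 + 3*I*sqrt(610)) = 903792 - 23784*I*sqrt(610)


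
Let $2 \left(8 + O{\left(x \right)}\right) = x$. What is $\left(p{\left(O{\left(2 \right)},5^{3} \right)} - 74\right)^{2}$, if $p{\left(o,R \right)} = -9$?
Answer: $6889$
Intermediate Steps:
$O{\left(x \right)} = -8 + \frac{x}{2}$
$\left(p{\left(O{\left(2 \right)},5^{3} \right)} - 74\right)^{2} = \left(-9 - 74\right)^{2} = \left(-83\right)^{2} = 6889$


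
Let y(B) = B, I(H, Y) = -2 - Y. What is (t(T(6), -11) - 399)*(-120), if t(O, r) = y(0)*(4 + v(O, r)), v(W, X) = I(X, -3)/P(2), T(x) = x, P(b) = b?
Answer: 47880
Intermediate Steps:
v(W, X) = ½ (v(W, X) = (-2 - 1*(-3))/2 = (-2 + 3)*(½) = 1*(½) = ½)
t(O, r) = 0 (t(O, r) = 0*(4 + ½) = 0*(9/2) = 0)
(t(T(6), -11) - 399)*(-120) = (0 - 399)*(-120) = -399*(-120) = 47880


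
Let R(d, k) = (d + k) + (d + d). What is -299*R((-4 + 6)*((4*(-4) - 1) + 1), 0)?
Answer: 28704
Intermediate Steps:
R(d, k) = k + 3*d (R(d, k) = (d + k) + 2*d = k + 3*d)
-299*R((-4 + 6)*((4*(-4) - 1) + 1), 0) = -299*(0 + 3*((-4 + 6)*((4*(-4) - 1) + 1))) = -299*(0 + 3*(2*((-16 - 1) + 1))) = -299*(0 + 3*(2*(-17 + 1))) = -299*(0 + 3*(2*(-16))) = -299*(0 + 3*(-32)) = -299*(0 - 96) = -299*(-96) = 28704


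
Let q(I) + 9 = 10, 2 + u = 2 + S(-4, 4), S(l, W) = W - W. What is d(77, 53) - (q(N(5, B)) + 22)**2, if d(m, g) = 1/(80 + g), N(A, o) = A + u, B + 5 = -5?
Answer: -70356/133 ≈ -528.99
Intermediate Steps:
B = -10 (B = -5 - 5 = -10)
S(l, W) = 0
u = 0 (u = -2 + (2 + 0) = -2 + 2 = 0)
N(A, o) = A (N(A, o) = A + 0 = A)
q(I) = 1 (q(I) = -9 + 10 = 1)
d(77, 53) - (q(N(5, B)) + 22)**2 = 1/(80 + 53) - (1 + 22)**2 = 1/133 - 1*23**2 = 1/133 - 1*529 = 1/133 - 529 = -70356/133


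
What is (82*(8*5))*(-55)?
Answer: -180400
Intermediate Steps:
(82*(8*5))*(-55) = (82*40)*(-55) = 3280*(-55) = -180400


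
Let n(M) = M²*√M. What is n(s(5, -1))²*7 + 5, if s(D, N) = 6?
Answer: 54437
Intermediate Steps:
n(M) = M^(5/2)
n(s(5, -1))²*7 + 5 = (6^(5/2))²*7 + 5 = (36*√6)²*7 + 5 = 7776*7 + 5 = 54432 + 5 = 54437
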